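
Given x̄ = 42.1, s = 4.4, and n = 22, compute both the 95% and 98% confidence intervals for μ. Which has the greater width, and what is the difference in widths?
98% CI is wider by 0.82

df = 21
95% CI: t* = 2.080, (40.15, 44.05), width = 2 · t* · s/√n = 3.90
98% CI: t* = 2.518, (39.74, 44.46), width = 2 · t* · s/√n = 4.72

The 98% CI is wider by 4.72 - 3.90 = 0.82.
Higher confidence requires a wider interval.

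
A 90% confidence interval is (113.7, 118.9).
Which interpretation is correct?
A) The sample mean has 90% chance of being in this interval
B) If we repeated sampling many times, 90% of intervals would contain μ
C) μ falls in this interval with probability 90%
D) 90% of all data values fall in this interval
B

A) Wrong — x̄ is observed and sits in the interval by construction.
B) Correct — this is the frequentist long-run coverage interpretation.
C) Wrong — μ is fixed; the randomness lives in the interval, not in μ.
D) Wrong — a CI is about the parameter μ, not individual data values.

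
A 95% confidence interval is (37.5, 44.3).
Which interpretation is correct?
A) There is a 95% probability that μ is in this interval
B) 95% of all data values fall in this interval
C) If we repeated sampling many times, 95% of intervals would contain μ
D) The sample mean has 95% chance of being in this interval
C

A) Wrong — μ is fixed; the randomness lives in the interval, not in μ.
B) Wrong — a CI is about the parameter μ, not individual data values.
C) Correct — this is the frequentist long-run coverage interpretation.
D) Wrong — x̄ is observed and sits in the interval by construction.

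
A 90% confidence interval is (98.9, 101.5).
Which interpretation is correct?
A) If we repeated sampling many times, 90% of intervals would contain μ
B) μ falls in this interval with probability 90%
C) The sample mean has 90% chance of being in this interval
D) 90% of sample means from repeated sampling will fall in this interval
A

A) Correct — this is the frequentist long-run coverage interpretation.
B) Wrong — μ is fixed; the randomness lives in the interval, not in μ.
C) Wrong — x̄ is observed and sits in the interval by construction.
D) Wrong — coverage applies to intervals containing μ, not to future x̄ values.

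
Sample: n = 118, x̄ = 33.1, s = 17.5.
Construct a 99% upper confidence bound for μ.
μ ≤ 36.90

Upper bound (one-sided):
t* = 2.359 (one-sided for 99%)
Upper bound = x̄ + t* · s/√n = 33.1 + 2.359 · 17.5/√118 = 36.90

We are 99% confident that μ ≤ 36.90.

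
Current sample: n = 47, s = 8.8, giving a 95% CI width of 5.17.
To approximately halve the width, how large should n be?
n ≈ 188

CI width ∝ 1/√n
To reduce width by factor 2, need √n to grow by 2 → need 2² = 4 times as many samples.

Current: n = 47, width = 5.17
New: n = 188, width ≈ 2.53

Width reduced by factor of 5.17/2.53 = 2.04.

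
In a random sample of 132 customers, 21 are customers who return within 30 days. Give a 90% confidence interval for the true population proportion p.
(0.107, 0.211)

Proportion CI:
p̂ = 21/132 = 0.15909
SE = √(p̂(1-p̂)/n) = √(0.15909 · 0.84091 / 132) = 0.03184

z* = 1.645
Margin = z* · SE = 1.645 · 0.03184 = 0.0524

CI: 0.15909 ± 0.0524 = (0.107, 0.211)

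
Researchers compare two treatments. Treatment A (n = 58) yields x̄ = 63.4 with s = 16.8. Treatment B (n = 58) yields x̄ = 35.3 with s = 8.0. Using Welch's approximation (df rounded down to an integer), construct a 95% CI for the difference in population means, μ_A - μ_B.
(23.24, 32.96)

Difference: x̄₁ - x̄₂ = 28.10
SE = √(s₁²/n₁ + s₂²/n₂) = √(16.8²/58 + 8.0²/58) = 2.4433
df = 81.59 → 81 (Welch–Satterthwaite, rounded down)
t* = 1.990

CI: 28.10 ± 1.990 · 2.4433 = 28.10 ± 4.86 = (23.24, 32.96)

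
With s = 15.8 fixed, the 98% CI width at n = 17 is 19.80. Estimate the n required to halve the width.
n ≈ 68

CI width ∝ 1/√n
To reduce width by factor 2, need √n to grow by 2 → need 2² = 4 times as many samples.

Current: n = 17, width = 19.80
New: n = 68, width ≈ 9.13

Width reduced by factor of 19.80/9.13 = 2.17.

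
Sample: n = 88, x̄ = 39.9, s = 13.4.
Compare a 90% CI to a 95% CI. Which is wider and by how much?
95% CI is wider by 0.93

df = 87
90% CI: t* = 1.663, (37.52, 42.28), width = 2 · t* · s/√n = 4.75
95% CI: t* = 1.988, (37.06, 42.74), width = 2 · t* · s/√n = 5.68

The 95% CI is wider by 5.68 - 4.75 = 0.93.
Higher confidence requires a wider interval.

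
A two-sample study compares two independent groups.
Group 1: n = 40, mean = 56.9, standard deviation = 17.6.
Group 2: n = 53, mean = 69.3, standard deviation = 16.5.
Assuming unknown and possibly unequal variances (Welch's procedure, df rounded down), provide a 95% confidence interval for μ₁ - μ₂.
(-19.54, -5.26)

Difference: x̄₁ - x̄₂ = -12.40
SE = √(s₁²/n₁ + s₂²/n₂) = √(17.6²/40 + 16.5²/53) = 3.5890
df = 81.13 → 81 (Welch–Satterthwaite, rounded down)
t* = 1.990

CI: -12.40 ± 1.990 · 3.5890 = -12.40 ± 7.14 = (-19.54, -5.26)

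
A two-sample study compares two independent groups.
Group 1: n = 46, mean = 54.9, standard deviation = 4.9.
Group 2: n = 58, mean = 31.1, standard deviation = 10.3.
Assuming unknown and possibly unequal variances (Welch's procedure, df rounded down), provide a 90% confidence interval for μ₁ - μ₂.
(21.25, 26.35)

Difference: x̄₁ - x̄₂ = 23.80
SE = √(s₁²/n₁ + s₂²/n₂) = √(4.9²/46 + 10.3²/58) = 1.5333
df = 85.37 → 85 (Welch–Satterthwaite, rounded down)
t* = 1.663

CI: 23.80 ± 1.663 · 1.5333 = 23.80 ± 2.55 = (21.25, 26.35)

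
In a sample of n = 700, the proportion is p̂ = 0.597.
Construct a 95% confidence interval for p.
(0.561, 0.633)

Proportion CI:
SE = √(p̂(1-p̂)/n) = √(0.597 · 0.403 / 700) = 0.01854

z* = 1.960
Margin = z* · SE = 1.960 · 0.01854 = 0.0363

CI: 0.597 ± 0.0363 = (0.561, 0.633)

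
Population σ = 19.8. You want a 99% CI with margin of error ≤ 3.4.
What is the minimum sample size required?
n ≥ 226

For margin E ≤ 3.4:
n ≥ (z* · σ / E)²
n ≥ (2.576 · 19.8 / 3.4)²
n ≥ 225.04

Minimum n = 226 (rounding up)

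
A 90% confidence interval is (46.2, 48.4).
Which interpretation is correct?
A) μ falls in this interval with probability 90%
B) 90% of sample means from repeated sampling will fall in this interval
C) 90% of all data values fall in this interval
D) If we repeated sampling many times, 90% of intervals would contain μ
D

A) Wrong — μ is fixed; the randomness lives in the interval, not in μ.
B) Wrong — coverage applies to intervals containing μ, not to future x̄ values.
C) Wrong — a CI is about the parameter μ, not individual data values.
D) Correct — this is the frequentist long-run coverage interpretation.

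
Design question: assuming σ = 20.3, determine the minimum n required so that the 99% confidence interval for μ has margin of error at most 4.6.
n ≥ 130

For margin E ≤ 4.6:
n ≥ (z* · σ / E)²
n ≥ (2.576 · 20.3 / 4.6)²
n ≥ 129.23

Minimum n = 130 (rounding up)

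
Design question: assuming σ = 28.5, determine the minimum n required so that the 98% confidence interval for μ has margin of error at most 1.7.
n ≥ 1521

For margin E ≤ 1.7:
n ≥ (z* · σ / E)²
n ≥ (2.326 · 28.5 / 1.7)²
n ≥ 1520.59

Minimum n = 1521 (rounding up)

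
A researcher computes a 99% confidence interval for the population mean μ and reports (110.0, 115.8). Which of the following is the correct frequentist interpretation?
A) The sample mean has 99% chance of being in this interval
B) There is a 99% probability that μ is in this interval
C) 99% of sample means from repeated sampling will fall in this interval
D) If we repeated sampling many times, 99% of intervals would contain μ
D

A) Wrong — x̄ is observed and sits in the interval by construction.
B) Wrong — μ is fixed; the randomness lives in the interval, not in μ.
C) Wrong — coverage applies to intervals containing μ, not to future x̄ values.
D) Correct — this is the frequentist long-run coverage interpretation.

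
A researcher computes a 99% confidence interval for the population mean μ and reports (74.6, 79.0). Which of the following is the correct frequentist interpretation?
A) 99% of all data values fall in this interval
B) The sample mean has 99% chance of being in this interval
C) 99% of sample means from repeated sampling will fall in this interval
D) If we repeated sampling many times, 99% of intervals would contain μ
D

A) Wrong — a CI is about the parameter μ, not individual data values.
B) Wrong — x̄ is observed and sits in the interval by construction.
C) Wrong — coverage applies to intervals containing μ, not to future x̄ values.
D) Correct — this is the frequentist long-run coverage interpretation.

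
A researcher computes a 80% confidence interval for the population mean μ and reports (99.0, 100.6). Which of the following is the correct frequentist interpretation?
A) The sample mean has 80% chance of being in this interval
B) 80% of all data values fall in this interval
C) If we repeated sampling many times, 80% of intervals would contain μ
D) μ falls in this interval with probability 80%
C

A) Wrong — x̄ is observed and sits in the interval by construction.
B) Wrong — a CI is about the parameter μ, not individual data values.
C) Correct — this is the frequentist long-run coverage interpretation.
D) Wrong — μ is fixed; the randomness lives in the interval, not in μ.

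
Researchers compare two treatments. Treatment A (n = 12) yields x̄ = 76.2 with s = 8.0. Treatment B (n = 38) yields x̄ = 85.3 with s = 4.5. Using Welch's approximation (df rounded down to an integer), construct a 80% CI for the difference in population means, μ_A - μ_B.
(-12.37, -5.83)

Difference: x̄₁ - x̄₂ = -9.10
SE = √(s₁²/n₁ + s₂²/n₂) = √(8.0²/12 + 4.5²/38) = 2.4220
df = 13.27 → 13 (Welch–Satterthwaite, rounded down)
t* = 1.350

CI: -9.10 ± 1.350 · 2.4220 = -9.10 ± 3.27 = (-12.37, -5.83)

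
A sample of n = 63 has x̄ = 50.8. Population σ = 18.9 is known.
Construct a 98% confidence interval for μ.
(45.26, 56.34)

z-interval (σ known):
z* = 2.326 for 98% confidence

Margin of error = z* · σ/√n = 2.326 · 18.9/√63 = 5.54

CI: (50.8 - 5.54, 50.8 + 5.54) = (45.26, 56.34)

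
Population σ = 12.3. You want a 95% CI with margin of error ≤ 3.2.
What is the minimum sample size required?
n ≥ 57

For margin E ≤ 3.2:
n ≥ (z* · σ / E)²
n ≥ (1.960 · 12.3 / 3.2)²
n ≥ 56.76

Minimum n = 57 (rounding up)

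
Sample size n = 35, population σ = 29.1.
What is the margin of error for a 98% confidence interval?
Margin of error = 11.44

Margin of error = z* · σ/√n
= 2.326 · 29.1/√35
= 2.326 · 29.1/5.9161
= 11.44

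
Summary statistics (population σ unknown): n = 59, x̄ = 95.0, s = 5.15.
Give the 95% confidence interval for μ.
(93.66, 96.34)

t-interval (σ unknown):
df = n - 1 = 58
t* = 2.002 for 95% confidence

Margin of error = t* · s/√n = 2.002 · 5.15/√59 = 1.34

CI: (93.66, 96.34)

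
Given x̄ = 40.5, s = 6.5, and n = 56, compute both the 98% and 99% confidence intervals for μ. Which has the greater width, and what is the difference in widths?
99% CI is wider by 0.47

df = 55
98% CI: t* = 2.396, (38.42, 42.58), width = 2 · t* · s/√n = 4.16
99% CI: t* = 2.668, (38.18, 42.82), width = 2 · t* · s/√n = 4.63

The 99% CI is wider by 4.63 - 4.16 = 0.47.
Higher confidence requires a wider interval.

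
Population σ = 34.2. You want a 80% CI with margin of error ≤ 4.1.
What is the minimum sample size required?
n ≥ 115

For margin E ≤ 4.1:
n ≥ (z* · σ / E)²
n ≥ (1.282 · 34.2 / 4.1)²
n ≥ 114.36

Minimum n = 115 (rounding up)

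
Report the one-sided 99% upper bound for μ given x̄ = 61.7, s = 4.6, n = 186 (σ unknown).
μ ≤ 62.49

Upper bound (one-sided):
t* = 2.347 (one-sided for 99%)
Upper bound = x̄ + t* · s/√n = 61.7 + 2.347 · 4.6/√186 = 62.49

We are 99% confident that μ ≤ 62.49.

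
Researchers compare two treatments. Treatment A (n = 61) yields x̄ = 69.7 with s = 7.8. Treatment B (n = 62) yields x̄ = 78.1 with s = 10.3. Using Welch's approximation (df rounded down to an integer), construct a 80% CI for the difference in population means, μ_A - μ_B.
(-10.52, -6.28)

Difference: x̄₁ - x̄₂ = -8.40
SE = √(s₁²/n₁ + s₂²/n₂) = √(7.8²/61 + 10.3²/62) = 1.6458
df = 113.60 → 113 (Welch–Satterthwaite, rounded down)
t* = 1.289

CI: -8.40 ± 1.289 · 1.6458 = -8.40 ± 2.12 = (-10.52, -6.28)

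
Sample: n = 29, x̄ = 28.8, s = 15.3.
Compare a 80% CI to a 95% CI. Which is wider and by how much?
95% CI is wider by 4.18

df = 28
80% CI: t* = 1.313, (25.07, 32.53), width = 2 · t* · s/√n = 7.46
95% CI: t* = 2.048, (22.98, 34.62), width = 2 · t* · s/√n = 11.64

The 95% CI is wider by 11.64 - 7.46 = 4.18.
Higher confidence requires a wider interval.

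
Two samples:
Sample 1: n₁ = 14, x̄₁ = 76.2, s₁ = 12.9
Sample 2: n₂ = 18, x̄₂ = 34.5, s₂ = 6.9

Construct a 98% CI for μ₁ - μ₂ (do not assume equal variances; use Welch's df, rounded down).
(31.97, 51.43)

Difference: x̄₁ - x̄₂ = 41.70
SE = √(s₁²/n₁ + s₂²/n₂) = √(12.9²/14 + 6.9²/18) = 3.8120
df = 18.72 → 18 (Welch–Satterthwaite, rounded down)
t* = 2.552

CI: 41.70 ± 2.552 · 3.8120 = 41.70 ± 9.73 = (31.97, 51.43)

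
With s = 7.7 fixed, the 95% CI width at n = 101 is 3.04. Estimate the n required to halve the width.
n ≈ 404

CI width ∝ 1/√n
To reduce width by factor 2, need √n to grow by 2 → need 2² = 4 times as many samples.

Current: n = 101, width = 3.04
New: n = 404, width ≈ 1.51

Width reduced by factor of 3.04/1.51 = 2.01.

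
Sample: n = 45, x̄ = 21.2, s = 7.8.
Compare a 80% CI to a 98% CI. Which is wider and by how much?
98% CI is wider by 2.58

df = 44
80% CI: t* = 1.301, (19.69, 22.71), width = 2 · t* · s/√n = 3.03
98% CI: t* = 2.414, (18.39, 24.01), width = 2 · t* · s/√n = 5.61

The 98% CI is wider by 5.61 - 3.03 = 2.58.
Higher confidence requires a wider interval.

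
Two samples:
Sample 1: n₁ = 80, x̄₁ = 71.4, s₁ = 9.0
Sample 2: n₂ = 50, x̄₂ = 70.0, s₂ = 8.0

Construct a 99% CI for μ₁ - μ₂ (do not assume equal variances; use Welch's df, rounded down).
(-2.57, 5.37)

Difference: x̄₁ - x̄₂ = 1.40
SE = √(s₁²/n₁ + s₂²/n₂) = √(9.0²/80 + 8.0²/50) = 1.5141
df = 113.23 → 113 (Welch–Satterthwaite, rounded down)
t* = 2.620

CI: 1.40 ± 2.620 · 1.5141 = 1.40 ± 3.97 = (-2.57, 5.37)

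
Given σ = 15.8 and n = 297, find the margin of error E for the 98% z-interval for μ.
Margin of error = 2.13

Margin of error = z* · σ/√n
= 2.326 · 15.8/√297
= 2.326 · 15.8/17.2337
= 2.13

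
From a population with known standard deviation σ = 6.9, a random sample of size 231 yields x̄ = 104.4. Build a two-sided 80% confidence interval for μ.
(103.82, 104.98)

z-interval (σ known):
z* = 1.282 for 80% confidence

Margin of error = z* · σ/√n = 1.282 · 6.9/√231 = 0.58

CI: (104.4 - 0.58, 104.4 + 0.58) = (103.82, 104.98)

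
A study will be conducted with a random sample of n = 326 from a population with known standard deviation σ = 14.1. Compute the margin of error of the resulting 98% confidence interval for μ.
Margin of error = 1.82

Margin of error = z* · σ/√n
= 2.326 · 14.1/√326
= 2.326 · 14.1/18.0555
= 1.82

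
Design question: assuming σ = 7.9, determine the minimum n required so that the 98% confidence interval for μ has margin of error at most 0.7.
n ≥ 690

For margin E ≤ 0.7:
n ≥ (z* · σ / E)²
n ≥ (2.326 · 7.9 / 0.7)²
n ≥ 689.09

Minimum n = 690 (rounding up)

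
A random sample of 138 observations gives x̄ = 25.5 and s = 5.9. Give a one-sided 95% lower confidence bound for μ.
μ ≥ 24.67

Lower bound (one-sided):
t* = 1.656 (one-sided for 95%)
Lower bound = x̄ - t* · s/√n = 25.5 - 1.656 · 5.9/√138 = 24.67

We are 95% confident that μ ≥ 24.67.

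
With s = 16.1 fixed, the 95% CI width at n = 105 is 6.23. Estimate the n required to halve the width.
n ≈ 420

CI width ∝ 1/√n
To reduce width by factor 2, need √n to grow by 2 → need 2² = 4 times as many samples.

Current: n = 105, width = 6.23
New: n = 420, width ≈ 3.09

Width reduced by factor of 6.23/3.09 = 2.02.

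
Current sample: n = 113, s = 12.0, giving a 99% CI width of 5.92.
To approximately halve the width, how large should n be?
n ≈ 452

CI width ∝ 1/√n
To reduce width by factor 2, need √n to grow by 2 → need 2² = 4 times as many samples.

Current: n = 113, width = 5.92
New: n = 452, width ≈ 2.92

Width reduced by factor of 5.92/2.92 = 2.03.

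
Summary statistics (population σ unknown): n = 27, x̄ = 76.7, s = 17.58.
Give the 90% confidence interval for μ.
(70.93, 82.47)

t-interval (σ unknown):
df = n - 1 = 26
t* = 1.706 for 90% confidence

Margin of error = t* · s/√n = 1.706 · 17.58/√27 = 5.77

CI: (70.93, 82.47)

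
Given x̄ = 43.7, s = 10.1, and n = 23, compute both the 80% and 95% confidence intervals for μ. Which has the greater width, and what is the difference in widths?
95% CI is wider by 3.18

df = 22
80% CI: t* = 1.321, (40.92, 46.48), width = 2 · t* · s/√n = 5.56
95% CI: t* = 2.074, (39.33, 48.07), width = 2 · t* · s/√n = 8.74

The 95% CI is wider by 8.74 - 5.56 = 3.18.
Higher confidence requires a wider interval.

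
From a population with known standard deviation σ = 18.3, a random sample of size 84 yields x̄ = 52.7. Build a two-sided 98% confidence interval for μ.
(48.06, 57.34)

z-interval (σ known):
z* = 2.326 for 98% confidence

Margin of error = z* · σ/√n = 2.326 · 18.3/√84 = 4.64

CI: (52.7 - 4.64, 52.7 + 4.64) = (48.06, 57.34)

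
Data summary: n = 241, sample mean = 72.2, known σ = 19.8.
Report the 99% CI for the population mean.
(68.91, 75.49)

z-interval (σ known):
z* = 2.576 for 99% confidence

Margin of error = z* · σ/√n = 2.576 · 19.8/√241 = 3.29

CI: (72.2 - 3.29, 72.2 + 3.29) = (68.91, 75.49)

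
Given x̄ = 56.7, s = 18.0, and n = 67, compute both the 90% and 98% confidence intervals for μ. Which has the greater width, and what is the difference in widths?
98% CI is wider by 3.15

df = 66
90% CI: t* = 1.668, (53.03, 60.37), width = 2 · t* · s/√n = 7.34
98% CI: t* = 2.384, (51.46, 61.94), width = 2 · t* · s/√n = 10.49

The 98% CI is wider by 10.49 - 7.34 = 3.15.
Higher confidence requires a wider interval.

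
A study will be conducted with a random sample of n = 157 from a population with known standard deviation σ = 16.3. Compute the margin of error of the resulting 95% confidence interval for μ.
Margin of error = 2.55

Margin of error = z* · σ/√n
= 1.960 · 16.3/√157
= 1.960 · 16.3/12.5300
= 2.55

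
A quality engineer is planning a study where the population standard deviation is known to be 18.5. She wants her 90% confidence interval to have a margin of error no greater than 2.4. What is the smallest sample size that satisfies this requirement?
n ≥ 161

For margin E ≤ 2.4:
n ≥ (z* · σ / E)²
n ≥ (1.645 · 18.5 / 2.4)²
n ≥ 160.79

Minimum n = 161 (rounding up)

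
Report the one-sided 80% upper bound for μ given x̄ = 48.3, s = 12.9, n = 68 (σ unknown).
μ ≤ 49.63

Upper bound (one-sided):
t* = 0.847 (one-sided for 80%)
Upper bound = x̄ + t* · s/√n = 48.3 + 0.847 · 12.9/√68 = 49.63

We are 80% confident that μ ≤ 49.63.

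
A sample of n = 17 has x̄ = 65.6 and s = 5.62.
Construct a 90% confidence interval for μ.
(63.22, 67.98)

t-interval (σ unknown):
df = n - 1 = 16
t* = 1.746 for 90% confidence

Margin of error = t* · s/√n = 1.746 · 5.62/√17 = 2.38

CI: (63.22, 67.98)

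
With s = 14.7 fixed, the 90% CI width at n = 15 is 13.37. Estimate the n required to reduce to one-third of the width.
n ≈ 135

CI width ∝ 1/√n
To reduce width by factor 3, need √n to grow by 3 → need 3² = 9 times as many samples.

Current: n = 15, width = 13.37
New: n = 135, width ≈ 4.19

Width reduced by factor of 13.37/4.19 = 3.19.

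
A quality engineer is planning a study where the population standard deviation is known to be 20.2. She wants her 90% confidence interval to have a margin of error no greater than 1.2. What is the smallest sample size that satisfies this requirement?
n ≥ 767

For margin E ≤ 1.2:
n ≥ (z* · σ / E)²
n ≥ (1.645 · 20.2 / 1.2)²
n ≥ 766.78

Minimum n = 767 (rounding up)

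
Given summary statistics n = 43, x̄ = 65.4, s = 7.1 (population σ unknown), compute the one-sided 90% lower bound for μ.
μ ≥ 63.99

Lower bound (one-sided):
t* = 1.302 (one-sided for 90%)
Lower bound = x̄ - t* · s/√n = 65.4 - 1.302 · 7.1/√43 = 63.99

We are 90% confident that μ ≥ 63.99.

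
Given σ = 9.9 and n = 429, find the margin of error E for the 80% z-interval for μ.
Margin of error = 0.61

Margin of error = z* · σ/√n
= 1.282 · 9.9/√429
= 1.282 · 9.9/20.7123
= 0.61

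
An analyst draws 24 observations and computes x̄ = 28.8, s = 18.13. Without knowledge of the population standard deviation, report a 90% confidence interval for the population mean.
(22.46, 35.14)

t-interval (σ unknown):
df = n - 1 = 23
t* = 1.714 for 90% confidence

Margin of error = t* · s/√n = 1.714 · 18.13/√24 = 6.34

CI: (22.46, 35.14)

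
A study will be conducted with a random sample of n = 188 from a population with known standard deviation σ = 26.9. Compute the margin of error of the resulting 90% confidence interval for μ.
Margin of error = 3.23

Margin of error = z* · σ/√n
= 1.645 · 26.9/√188
= 1.645 · 26.9/13.7113
= 3.23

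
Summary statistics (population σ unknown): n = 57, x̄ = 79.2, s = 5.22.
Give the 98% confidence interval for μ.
(77.54, 80.86)

t-interval (σ unknown):
df = n - 1 = 56
t* = 2.395 for 98% confidence

Margin of error = t* · s/√n = 2.395 · 5.22/√57 = 1.66

CI: (77.54, 80.86)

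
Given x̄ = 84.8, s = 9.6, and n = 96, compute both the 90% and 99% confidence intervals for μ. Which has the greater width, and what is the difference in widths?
99% CI is wider by 1.90

df = 95
90% CI: t* = 1.661, (83.17, 86.43), width = 2 · t* · s/√n = 3.25
99% CI: t* = 2.629, (82.22, 87.38), width = 2 · t* · s/√n = 5.15

The 99% CI is wider by 5.15 - 3.25 = 1.90.
Higher confidence requires a wider interval.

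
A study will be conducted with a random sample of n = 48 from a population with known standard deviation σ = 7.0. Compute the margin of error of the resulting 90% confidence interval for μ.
Margin of error = 1.66

Margin of error = z* · σ/√n
= 1.645 · 7.0/√48
= 1.645 · 7.0/6.9282
= 1.66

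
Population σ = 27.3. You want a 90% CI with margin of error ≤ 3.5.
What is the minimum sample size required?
n ≥ 165

For margin E ≤ 3.5:
n ≥ (z* · σ / E)²
n ≥ (1.645 · 27.3 / 3.5)²
n ≥ 164.63

Minimum n = 165 (rounding up)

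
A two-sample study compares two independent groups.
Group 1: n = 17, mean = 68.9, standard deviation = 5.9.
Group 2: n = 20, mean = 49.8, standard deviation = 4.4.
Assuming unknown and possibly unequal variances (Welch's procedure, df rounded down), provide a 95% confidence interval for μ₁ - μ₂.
(15.55, 22.65)

Difference: x̄₁ - x̄₂ = 19.10
SE = √(s₁²/n₁ + s₂²/n₂) = √(5.9²/17 + 4.4²/20) = 1.7366
df = 29.21 → 29 (Welch–Satterthwaite, rounded down)
t* = 2.045

CI: 19.10 ± 2.045 · 1.7366 = 19.10 ± 3.55 = (15.55, 22.65)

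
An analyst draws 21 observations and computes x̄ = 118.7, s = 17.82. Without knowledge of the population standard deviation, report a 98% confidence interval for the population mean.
(108.87, 128.53)

t-interval (σ unknown):
df = n - 1 = 20
t* = 2.528 for 98% confidence

Margin of error = t* · s/√n = 2.528 · 17.82/√21 = 9.83

CI: (108.87, 128.53)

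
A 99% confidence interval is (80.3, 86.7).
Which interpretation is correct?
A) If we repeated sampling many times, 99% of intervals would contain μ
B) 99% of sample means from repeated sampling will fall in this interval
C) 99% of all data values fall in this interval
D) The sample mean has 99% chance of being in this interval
A

A) Correct — this is the frequentist long-run coverage interpretation.
B) Wrong — coverage applies to intervals containing μ, not to future x̄ values.
C) Wrong — a CI is about the parameter μ, not individual data values.
D) Wrong — x̄ is observed and sits in the interval by construction.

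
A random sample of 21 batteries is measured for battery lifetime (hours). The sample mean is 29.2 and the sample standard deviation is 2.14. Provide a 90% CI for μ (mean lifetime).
(28.39, 30.01)

t-interval (σ unknown):
df = n - 1 = 20
t* = 1.725 for 90% confidence

Margin of error = t* · s/√n = 1.725 · 2.14/√21 = 0.81

CI: (28.39, 30.01)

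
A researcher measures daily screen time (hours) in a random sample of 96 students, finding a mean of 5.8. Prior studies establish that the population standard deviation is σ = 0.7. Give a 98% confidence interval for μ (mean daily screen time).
(5.63, 5.97)

z-interval (σ known):
z* = 2.326 for 98% confidence

Margin of error = z* · σ/√n = 2.326 · 0.7/√96 = 0.17

CI: (5.8 - 0.17, 5.8 + 0.17) = (5.63, 5.97)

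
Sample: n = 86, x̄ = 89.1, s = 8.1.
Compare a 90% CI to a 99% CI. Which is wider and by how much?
99% CI is wider by 1.69

df = 85
90% CI: t* = 1.663, (87.65, 90.55), width = 2 · t* · s/√n = 2.91
99% CI: t* = 2.635, (86.80, 91.40), width = 2 · t* · s/√n = 4.60

The 99% CI is wider by 4.60 - 2.91 = 1.69.
Higher confidence requires a wider interval.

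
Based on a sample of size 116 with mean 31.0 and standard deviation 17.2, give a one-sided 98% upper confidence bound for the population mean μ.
μ ≤ 34.32

Upper bound (one-sided):
t* = 2.077 (one-sided for 98%)
Upper bound = x̄ + t* · s/√n = 31.0 + 2.077 · 17.2/√116 = 34.32

We are 98% confident that μ ≤ 34.32.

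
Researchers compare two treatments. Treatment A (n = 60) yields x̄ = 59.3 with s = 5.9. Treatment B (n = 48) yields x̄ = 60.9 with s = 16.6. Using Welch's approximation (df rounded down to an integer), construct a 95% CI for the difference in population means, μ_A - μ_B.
(-6.64, 3.44)

Difference: x̄₁ - x̄₂ = -1.60
SE = √(s₁²/n₁ + s₂²/n₂) = √(5.9²/60 + 16.6²/48) = 2.5142
df = 56.52 → 56 (Welch–Satterthwaite, rounded down)
t* = 2.003

CI: -1.60 ± 2.003 · 2.5142 = -1.60 ± 5.04 = (-6.64, 3.44)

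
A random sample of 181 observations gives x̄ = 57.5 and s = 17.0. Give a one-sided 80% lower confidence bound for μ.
μ ≥ 56.43

Lower bound (one-sided):
t* = 0.844 (one-sided for 80%)
Lower bound = x̄ - t* · s/√n = 57.5 - 0.844 · 17.0/√181 = 56.43

We are 80% confident that μ ≥ 56.43.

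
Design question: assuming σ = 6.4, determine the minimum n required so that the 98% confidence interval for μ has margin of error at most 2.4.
n ≥ 39

For margin E ≤ 2.4:
n ≥ (z* · σ / E)²
n ≥ (2.326 · 6.4 / 2.4)²
n ≥ 38.47

Minimum n = 39 (rounding up)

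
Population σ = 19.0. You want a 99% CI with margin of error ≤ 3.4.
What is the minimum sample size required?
n ≥ 208

For margin E ≤ 3.4:
n ≥ (z* · σ / E)²
n ≥ (2.576 · 19.0 / 3.4)²
n ≥ 207.22

Minimum n = 208 (rounding up)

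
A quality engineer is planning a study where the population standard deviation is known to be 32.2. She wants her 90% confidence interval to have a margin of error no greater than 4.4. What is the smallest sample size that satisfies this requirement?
n ≥ 145

For margin E ≤ 4.4:
n ≥ (z* · σ / E)²
n ≥ (1.645 · 32.2 / 4.4)²
n ≥ 144.92

Minimum n = 145 (rounding up)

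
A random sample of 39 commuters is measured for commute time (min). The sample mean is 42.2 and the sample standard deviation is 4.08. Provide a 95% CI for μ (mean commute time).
(40.88, 43.52)

t-interval (σ unknown):
df = n - 1 = 38
t* = 2.024 for 95% confidence

Margin of error = t* · s/√n = 2.024 · 4.08/√39 = 1.32

CI: (40.88, 43.52)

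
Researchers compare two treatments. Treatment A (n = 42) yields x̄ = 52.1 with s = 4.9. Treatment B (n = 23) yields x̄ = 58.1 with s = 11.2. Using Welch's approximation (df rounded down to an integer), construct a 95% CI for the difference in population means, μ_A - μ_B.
(-11.05, -0.95)

Difference: x̄₁ - x̄₂ = -6.00
SE = √(s₁²/n₁ + s₂²/n₂) = √(4.9²/42 + 11.2²/23) = 2.4547
df = 26.70 → 26 (Welch–Satterthwaite, rounded down)
t* = 2.056

CI: -6.00 ± 2.056 · 2.4547 = -6.00 ± 5.05 = (-11.05, -0.95)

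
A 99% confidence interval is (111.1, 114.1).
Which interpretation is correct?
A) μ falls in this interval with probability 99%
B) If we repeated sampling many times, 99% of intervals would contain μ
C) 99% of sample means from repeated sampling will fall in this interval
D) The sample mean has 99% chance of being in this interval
B

A) Wrong — μ is fixed; the randomness lives in the interval, not in μ.
B) Correct — this is the frequentist long-run coverage interpretation.
C) Wrong — coverage applies to intervals containing μ, not to future x̄ values.
D) Wrong — x̄ is observed and sits in the interval by construction.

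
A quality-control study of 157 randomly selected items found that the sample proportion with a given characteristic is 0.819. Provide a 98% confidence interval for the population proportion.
(0.748, 0.890)

Proportion CI:
SE = √(p̂(1-p̂)/n) = √(0.819 · 0.181 / 157) = 0.03073

z* = 2.326
Margin = z* · SE = 2.326 · 0.03073 = 0.0715

CI: 0.819 ± 0.0715 = (0.748, 0.890)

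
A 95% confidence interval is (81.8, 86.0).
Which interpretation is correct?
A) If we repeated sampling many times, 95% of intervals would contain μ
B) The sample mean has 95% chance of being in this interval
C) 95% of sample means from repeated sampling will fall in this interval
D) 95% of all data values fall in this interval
A

A) Correct — this is the frequentist long-run coverage interpretation.
B) Wrong — x̄ is observed and sits in the interval by construction.
C) Wrong — coverage applies to intervals containing μ, not to future x̄ values.
D) Wrong — a CI is about the parameter μ, not individual data values.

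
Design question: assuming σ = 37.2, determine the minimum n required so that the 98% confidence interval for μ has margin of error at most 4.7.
n ≥ 339

For margin E ≤ 4.7:
n ≥ (z* · σ / E)²
n ≥ (2.326 · 37.2 / 4.7)²
n ≥ 338.93

Minimum n = 339 (rounding up)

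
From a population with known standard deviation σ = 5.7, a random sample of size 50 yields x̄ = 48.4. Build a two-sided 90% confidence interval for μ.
(47.07, 49.73)

z-interval (σ known):
z* = 1.645 for 90% confidence

Margin of error = z* · σ/√n = 1.645 · 5.7/√50 = 1.33

CI: (48.4 - 1.33, 48.4 + 1.33) = (47.07, 49.73)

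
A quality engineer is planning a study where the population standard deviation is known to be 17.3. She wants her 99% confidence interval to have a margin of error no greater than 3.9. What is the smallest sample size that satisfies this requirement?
n ≥ 131

For margin E ≤ 3.9:
n ≥ (z* · σ / E)²
n ≥ (2.576 · 17.3 / 3.9)²
n ≥ 130.57

Minimum n = 131 (rounding up)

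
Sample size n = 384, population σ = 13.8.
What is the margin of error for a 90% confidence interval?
Margin of error = 1.16

Margin of error = z* · σ/√n
= 1.645 · 13.8/√384
= 1.645 · 13.8/19.5959
= 1.16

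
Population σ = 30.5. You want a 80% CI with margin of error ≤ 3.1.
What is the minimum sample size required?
n ≥ 160

For margin E ≤ 3.1:
n ≥ (z* · σ / E)²
n ≥ (1.282 · 30.5 / 3.1)²
n ≥ 159.09

Minimum n = 160 (rounding up)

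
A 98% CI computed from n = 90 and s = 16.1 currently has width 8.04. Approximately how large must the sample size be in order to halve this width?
n ≈ 360

CI width ∝ 1/√n
To reduce width by factor 2, need √n to grow by 2 → need 2² = 4 times as many samples.

Current: n = 90, width = 8.04
New: n = 360, width ≈ 3.97

Width reduced by factor of 8.04/3.97 = 2.03.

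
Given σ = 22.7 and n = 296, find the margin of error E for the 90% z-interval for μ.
Margin of error = 2.17

Margin of error = z* · σ/√n
= 1.645 · 22.7/√296
= 1.645 · 22.7/17.2047
= 2.17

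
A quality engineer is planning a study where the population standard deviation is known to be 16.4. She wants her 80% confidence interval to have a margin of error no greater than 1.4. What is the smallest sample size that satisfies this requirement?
n ≥ 226

For margin E ≤ 1.4:
n ≥ (z* · σ / E)²
n ≥ (1.282 · 16.4 / 1.4)²
n ≥ 225.53

Minimum n = 226 (rounding up)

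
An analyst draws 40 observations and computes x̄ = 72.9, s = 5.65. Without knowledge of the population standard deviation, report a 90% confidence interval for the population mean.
(71.39, 74.41)

t-interval (σ unknown):
df = n - 1 = 39
t* = 1.685 for 90% confidence

Margin of error = t* · s/√n = 1.685 · 5.65/√40 = 1.51

CI: (71.39, 74.41)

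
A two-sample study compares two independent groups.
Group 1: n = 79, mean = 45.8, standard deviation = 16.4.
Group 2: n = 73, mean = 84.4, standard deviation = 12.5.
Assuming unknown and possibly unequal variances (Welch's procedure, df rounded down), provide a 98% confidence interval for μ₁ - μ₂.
(-44.14, -33.06)

Difference: x̄₁ - x̄₂ = -38.60
SE = √(s₁²/n₁ + s₂²/n₂) = √(16.4²/79 + 12.5²/73) = 2.3548
df = 144.87 → 144 (Welch–Satterthwaite, rounded down)
t* = 2.353

CI: -38.60 ± 2.353 · 2.3548 = -38.60 ± 5.54 = (-44.14, -33.06)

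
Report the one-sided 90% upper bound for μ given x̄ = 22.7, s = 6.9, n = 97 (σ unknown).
μ ≤ 23.60

Upper bound (one-sided):
t* = 1.290 (one-sided for 90%)
Upper bound = x̄ + t* · s/√n = 22.7 + 1.290 · 6.9/√97 = 23.60

We are 90% confident that μ ≤ 23.60.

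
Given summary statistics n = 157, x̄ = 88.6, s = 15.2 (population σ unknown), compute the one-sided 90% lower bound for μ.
μ ≥ 87.04

Lower bound (one-sided):
t* = 1.287 (one-sided for 90%)
Lower bound = x̄ - t* · s/√n = 88.6 - 1.287 · 15.2/√157 = 87.04

We are 90% confident that μ ≥ 87.04.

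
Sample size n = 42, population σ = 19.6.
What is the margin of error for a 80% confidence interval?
Margin of error = 3.88

Margin of error = z* · σ/√n
= 1.282 · 19.6/√42
= 1.282 · 19.6/6.4807
= 3.88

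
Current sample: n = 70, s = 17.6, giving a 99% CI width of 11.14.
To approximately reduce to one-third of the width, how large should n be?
n ≈ 630

CI width ∝ 1/√n
To reduce width by factor 3, need √n to grow by 3 → need 3² = 9 times as many samples.

Current: n = 70, width = 11.14
New: n = 630, width ≈ 3.62

Width reduced by factor of 11.14/3.62 = 3.08.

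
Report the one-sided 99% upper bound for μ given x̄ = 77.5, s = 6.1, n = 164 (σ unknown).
μ ≤ 78.62

Upper bound (one-sided):
t* = 2.349 (one-sided for 99%)
Upper bound = x̄ + t* · s/√n = 77.5 + 2.349 · 6.1/√164 = 78.62

We are 99% confident that μ ≤ 78.62.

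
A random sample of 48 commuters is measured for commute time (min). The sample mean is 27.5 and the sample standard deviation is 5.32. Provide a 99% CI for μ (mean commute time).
(25.44, 29.56)

t-interval (σ unknown):
df = n - 1 = 47
t* = 2.685 for 99% confidence

Margin of error = t* · s/√n = 2.685 · 5.32/√48 = 2.06

CI: (25.44, 29.56)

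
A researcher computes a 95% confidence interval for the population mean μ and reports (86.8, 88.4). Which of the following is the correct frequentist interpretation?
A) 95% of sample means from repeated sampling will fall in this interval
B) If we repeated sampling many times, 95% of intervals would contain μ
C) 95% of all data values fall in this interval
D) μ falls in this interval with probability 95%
B

A) Wrong — coverage applies to intervals containing μ, not to future x̄ values.
B) Correct — this is the frequentist long-run coverage interpretation.
C) Wrong — a CI is about the parameter μ, not individual data values.
D) Wrong — μ is fixed; the randomness lives in the interval, not in μ.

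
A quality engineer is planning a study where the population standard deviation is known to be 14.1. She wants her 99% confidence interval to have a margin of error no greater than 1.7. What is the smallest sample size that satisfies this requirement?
n ≥ 457

For margin E ≤ 1.7:
n ≥ (z* · σ / E)²
n ≥ (2.576 · 14.1 / 1.7)²
n ≥ 456.49

Minimum n = 457 (rounding up)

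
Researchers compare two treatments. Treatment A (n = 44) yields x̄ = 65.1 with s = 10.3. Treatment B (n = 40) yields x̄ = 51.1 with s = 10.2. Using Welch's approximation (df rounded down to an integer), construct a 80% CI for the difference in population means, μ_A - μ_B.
(11.11, 16.89)

Difference: x̄₁ - x̄₂ = 14.00
SE = √(s₁²/n₁ + s₂²/n₂) = √(10.3²/44 + 10.2²/40) = 2.2388
df = 81.39 → 81 (Welch–Satterthwaite, rounded down)
t* = 1.292

CI: 14.00 ± 1.292 · 2.2388 = 14.00 ± 2.89 = (11.11, 16.89)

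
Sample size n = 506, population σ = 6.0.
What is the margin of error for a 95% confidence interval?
Margin of error = 0.52

Margin of error = z* · σ/√n
= 1.960 · 6.0/√506
= 1.960 · 6.0/22.4944
= 0.52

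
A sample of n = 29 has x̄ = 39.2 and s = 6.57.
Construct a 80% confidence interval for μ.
(37.60, 40.80)

t-interval (σ unknown):
df = n - 1 = 28
t* = 1.313 for 80% confidence

Margin of error = t* · s/√n = 1.313 · 6.57/√29 = 1.60

CI: (37.60, 40.80)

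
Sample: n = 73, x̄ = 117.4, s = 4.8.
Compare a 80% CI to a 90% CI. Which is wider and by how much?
90% CI is wider by 0.42

df = 72
80% CI: t* = 1.293, (116.67, 118.13), width = 2 · t* · s/√n = 1.45
90% CI: t* = 1.666, (116.46, 118.34), width = 2 · t* · s/√n = 1.87

The 90% CI is wider by 1.87 - 1.45 = 0.42.
Higher confidence requires a wider interval.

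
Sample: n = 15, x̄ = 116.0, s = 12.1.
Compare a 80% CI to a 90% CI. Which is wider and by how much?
90% CI is wider by 2.60

df = 14
80% CI: t* = 1.345, (111.80, 120.20), width = 2 · t* · s/√n = 8.40
90% CI: t* = 1.761, (110.50, 121.50), width = 2 · t* · s/√n = 11.00

The 90% CI is wider by 11.00 - 8.40 = 2.60.
Higher confidence requires a wider interval.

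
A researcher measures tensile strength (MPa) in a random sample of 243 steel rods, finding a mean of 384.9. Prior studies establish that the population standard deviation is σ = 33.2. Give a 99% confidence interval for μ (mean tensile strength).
(379.41, 390.39)

z-interval (σ known):
z* = 2.576 for 99% confidence

Margin of error = z* · σ/√n = 2.576 · 33.2/√243 = 5.49

CI: (384.9 - 5.49, 384.9 + 5.49) = (379.41, 390.39)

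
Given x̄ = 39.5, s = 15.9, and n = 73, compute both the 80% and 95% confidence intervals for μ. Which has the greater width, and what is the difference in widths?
95% CI is wider by 2.61

df = 72
80% CI: t* = 1.293, (37.09, 41.91), width = 2 · t* · s/√n = 4.81
95% CI: t* = 1.993, (35.79, 43.21), width = 2 · t* · s/√n = 7.42

The 95% CI is wider by 7.42 - 4.81 = 2.61.
Higher confidence requires a wider interval.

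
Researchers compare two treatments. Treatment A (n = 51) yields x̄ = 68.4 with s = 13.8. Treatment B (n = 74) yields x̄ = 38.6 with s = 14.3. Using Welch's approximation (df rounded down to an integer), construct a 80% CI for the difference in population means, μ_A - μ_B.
(26.51, 33.09)

Difference: x̄₁ - x̄₂ = 29.80
SE = √(s₁²/n₁ + s₂²/n₂) = √(13.8²/51 + 14.3²/74) = 2.5490
df = 110.09 → 110 (Welch–Satterthwaite, rounded down)
t* = 1.289

CI: 29.80 ± 1.289 · 2.5490 = 29.80 ± 3.29 = (26.51, 33.09)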